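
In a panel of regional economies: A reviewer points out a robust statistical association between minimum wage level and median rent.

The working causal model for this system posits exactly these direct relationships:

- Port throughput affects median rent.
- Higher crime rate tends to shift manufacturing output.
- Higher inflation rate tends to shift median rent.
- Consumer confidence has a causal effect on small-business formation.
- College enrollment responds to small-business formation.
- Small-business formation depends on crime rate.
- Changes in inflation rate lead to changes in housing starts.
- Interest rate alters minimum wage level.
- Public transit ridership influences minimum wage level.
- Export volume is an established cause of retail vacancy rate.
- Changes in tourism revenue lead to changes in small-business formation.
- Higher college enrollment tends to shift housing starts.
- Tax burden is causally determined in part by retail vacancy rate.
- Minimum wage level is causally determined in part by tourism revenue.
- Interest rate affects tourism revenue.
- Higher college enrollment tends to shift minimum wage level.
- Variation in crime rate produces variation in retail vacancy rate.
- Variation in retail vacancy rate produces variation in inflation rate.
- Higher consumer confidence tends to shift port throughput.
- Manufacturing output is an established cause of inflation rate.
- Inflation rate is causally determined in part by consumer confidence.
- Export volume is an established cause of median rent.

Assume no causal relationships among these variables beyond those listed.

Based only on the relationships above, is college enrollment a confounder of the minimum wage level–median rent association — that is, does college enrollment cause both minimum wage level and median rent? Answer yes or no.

College enrollment has no stated causal path to median rent. A confounder must cause both variables, so college enrollment does not qualify.

no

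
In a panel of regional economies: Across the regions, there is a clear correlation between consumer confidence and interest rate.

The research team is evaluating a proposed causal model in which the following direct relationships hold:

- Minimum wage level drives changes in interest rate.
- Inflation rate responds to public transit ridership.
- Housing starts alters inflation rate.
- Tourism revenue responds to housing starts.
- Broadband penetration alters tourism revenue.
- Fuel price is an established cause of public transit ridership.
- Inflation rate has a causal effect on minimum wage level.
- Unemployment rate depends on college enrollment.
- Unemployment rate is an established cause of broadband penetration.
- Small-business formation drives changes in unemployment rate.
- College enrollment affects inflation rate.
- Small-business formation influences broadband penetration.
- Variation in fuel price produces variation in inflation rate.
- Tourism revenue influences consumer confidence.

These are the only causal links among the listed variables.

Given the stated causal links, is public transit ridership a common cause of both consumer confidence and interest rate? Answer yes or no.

Public transit ridership has no stated causal path to consumer confidence. A confounder must cause both variables, so public transit ridership does not qualify.

no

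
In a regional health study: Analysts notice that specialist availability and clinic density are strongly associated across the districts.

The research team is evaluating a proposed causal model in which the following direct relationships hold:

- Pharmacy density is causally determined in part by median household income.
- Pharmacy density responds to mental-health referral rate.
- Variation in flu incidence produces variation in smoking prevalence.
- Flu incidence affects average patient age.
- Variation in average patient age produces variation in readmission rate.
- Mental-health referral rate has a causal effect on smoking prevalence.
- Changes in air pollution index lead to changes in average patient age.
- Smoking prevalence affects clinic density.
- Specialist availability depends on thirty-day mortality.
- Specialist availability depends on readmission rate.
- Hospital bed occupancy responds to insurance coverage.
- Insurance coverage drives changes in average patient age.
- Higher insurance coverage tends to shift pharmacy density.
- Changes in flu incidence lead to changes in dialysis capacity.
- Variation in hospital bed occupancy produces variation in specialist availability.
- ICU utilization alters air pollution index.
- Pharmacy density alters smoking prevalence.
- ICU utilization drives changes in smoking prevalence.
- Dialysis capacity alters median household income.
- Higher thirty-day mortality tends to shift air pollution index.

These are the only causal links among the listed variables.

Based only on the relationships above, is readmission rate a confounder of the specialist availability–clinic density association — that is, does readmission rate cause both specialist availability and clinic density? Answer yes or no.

Readmission rate has no stated causal path to clinic density. A confounder must cause both variables, so readmission rate does not qualify.

no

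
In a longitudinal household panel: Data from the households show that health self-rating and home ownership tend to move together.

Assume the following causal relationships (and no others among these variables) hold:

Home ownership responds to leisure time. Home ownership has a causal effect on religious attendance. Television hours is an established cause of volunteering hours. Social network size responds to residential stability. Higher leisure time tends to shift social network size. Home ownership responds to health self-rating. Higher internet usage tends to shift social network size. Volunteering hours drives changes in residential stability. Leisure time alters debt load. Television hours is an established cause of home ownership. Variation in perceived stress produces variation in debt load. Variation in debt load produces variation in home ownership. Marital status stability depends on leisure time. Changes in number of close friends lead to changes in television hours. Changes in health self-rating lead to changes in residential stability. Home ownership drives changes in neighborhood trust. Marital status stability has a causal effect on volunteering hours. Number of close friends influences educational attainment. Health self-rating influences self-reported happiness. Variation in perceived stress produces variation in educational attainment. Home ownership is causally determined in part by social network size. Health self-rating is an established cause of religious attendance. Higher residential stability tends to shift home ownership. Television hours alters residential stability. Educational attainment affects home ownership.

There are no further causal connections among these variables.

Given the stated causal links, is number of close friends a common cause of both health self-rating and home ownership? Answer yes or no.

no

Number of close friends has no stated causal path to health self-rating. A confounder must cause both variables, so number of close friends does not qualify.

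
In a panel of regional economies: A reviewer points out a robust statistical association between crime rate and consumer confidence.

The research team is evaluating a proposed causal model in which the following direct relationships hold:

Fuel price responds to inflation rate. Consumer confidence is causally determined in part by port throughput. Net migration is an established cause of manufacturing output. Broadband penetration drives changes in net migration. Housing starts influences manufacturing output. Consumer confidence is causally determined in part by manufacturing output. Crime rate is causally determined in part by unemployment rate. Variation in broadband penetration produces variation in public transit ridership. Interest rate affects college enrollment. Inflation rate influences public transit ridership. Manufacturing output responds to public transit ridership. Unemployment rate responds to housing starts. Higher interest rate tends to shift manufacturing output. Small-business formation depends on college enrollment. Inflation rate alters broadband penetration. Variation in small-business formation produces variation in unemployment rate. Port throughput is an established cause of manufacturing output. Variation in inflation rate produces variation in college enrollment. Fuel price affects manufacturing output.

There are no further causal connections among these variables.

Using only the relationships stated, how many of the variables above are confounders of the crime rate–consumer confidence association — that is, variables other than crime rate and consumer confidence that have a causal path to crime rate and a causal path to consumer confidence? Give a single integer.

The common causes are: housing starts (to crime rate via housing starts → unemployment rate → crime rate; to consumer confidence via housing starts → manufacturing output → consumer confidence); inflation rate (to crime rate via inflation rate → college enrollment → small-business formation → unemployment rate → crime rate; to consumer confidence via inflation rate → public transit ridership → manufacturing output → consumer confidence); interest rate (to crime rate via interest rate → college enrollment → small-business formation → unemployment rate → crime rate; to consumer confidence via interest rate → manufacturing output → consumer confidence).
Every other variable lacks a causal path to at least one of crime rate and consumer confidence.

3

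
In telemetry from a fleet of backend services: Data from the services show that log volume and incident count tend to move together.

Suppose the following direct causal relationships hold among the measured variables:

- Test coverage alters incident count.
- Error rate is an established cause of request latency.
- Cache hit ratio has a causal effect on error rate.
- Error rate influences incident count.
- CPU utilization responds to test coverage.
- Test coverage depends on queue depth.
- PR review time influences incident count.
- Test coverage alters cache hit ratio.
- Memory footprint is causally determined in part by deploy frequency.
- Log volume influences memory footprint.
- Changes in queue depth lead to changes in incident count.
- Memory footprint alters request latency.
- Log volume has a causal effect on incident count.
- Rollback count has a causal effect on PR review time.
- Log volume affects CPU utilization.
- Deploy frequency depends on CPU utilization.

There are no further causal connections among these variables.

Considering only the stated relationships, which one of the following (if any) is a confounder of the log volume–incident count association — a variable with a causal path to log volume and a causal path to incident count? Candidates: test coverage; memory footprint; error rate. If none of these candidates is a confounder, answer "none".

None of the listed candidates has causal paths to both log volume and incident count in the stated relationships, so none is a common cause.

none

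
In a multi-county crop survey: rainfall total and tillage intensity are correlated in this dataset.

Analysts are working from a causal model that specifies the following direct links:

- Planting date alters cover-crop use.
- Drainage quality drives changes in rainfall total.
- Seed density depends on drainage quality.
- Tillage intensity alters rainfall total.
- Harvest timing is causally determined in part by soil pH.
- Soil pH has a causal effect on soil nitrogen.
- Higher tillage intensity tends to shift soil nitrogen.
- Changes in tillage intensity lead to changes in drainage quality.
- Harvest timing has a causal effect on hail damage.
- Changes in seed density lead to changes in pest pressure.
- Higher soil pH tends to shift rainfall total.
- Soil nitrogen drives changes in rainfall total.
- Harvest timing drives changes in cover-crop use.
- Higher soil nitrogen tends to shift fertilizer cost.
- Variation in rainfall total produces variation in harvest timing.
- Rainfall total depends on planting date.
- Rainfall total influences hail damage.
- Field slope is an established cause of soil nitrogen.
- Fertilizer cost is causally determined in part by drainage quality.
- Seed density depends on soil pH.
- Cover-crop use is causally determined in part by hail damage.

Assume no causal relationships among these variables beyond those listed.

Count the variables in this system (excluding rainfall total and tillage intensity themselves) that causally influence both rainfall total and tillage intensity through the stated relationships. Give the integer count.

0

No listed variable has a causal path to both rainfall total and tillage intensity, so there are no common causes.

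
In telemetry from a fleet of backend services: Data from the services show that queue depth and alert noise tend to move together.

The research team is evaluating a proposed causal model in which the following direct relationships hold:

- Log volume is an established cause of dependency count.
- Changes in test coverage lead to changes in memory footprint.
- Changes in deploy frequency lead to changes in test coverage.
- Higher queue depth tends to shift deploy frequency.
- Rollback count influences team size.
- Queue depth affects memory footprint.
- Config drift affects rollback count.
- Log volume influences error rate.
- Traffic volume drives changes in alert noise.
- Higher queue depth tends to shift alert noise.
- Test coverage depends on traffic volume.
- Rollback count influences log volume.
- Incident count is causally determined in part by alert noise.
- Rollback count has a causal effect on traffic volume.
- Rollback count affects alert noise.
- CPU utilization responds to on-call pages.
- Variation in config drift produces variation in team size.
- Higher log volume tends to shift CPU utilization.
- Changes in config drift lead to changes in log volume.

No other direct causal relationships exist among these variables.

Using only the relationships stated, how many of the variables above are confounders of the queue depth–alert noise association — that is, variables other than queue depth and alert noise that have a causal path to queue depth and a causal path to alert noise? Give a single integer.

No listed variable has a causal path to both queue depth and alert noise, so there are no common causes.

0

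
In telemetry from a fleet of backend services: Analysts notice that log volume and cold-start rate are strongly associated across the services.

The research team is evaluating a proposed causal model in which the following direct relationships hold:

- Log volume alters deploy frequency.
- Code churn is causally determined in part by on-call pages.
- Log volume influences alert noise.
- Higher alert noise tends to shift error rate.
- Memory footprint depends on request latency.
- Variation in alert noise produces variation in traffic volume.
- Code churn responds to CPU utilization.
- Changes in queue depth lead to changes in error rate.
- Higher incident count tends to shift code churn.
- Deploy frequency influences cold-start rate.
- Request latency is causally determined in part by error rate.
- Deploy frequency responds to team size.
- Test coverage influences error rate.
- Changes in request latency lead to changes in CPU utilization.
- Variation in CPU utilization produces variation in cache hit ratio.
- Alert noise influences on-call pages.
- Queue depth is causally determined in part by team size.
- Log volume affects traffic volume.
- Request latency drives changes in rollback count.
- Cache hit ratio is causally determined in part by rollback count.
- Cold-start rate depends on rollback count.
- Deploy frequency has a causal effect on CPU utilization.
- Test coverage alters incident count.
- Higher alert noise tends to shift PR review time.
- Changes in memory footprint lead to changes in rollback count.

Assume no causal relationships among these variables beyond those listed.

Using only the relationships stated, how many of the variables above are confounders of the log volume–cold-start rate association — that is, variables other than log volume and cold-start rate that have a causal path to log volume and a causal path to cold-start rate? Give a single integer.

0

No listed variable has a causal path to both log volume and cold-start rate, so there are no common causes.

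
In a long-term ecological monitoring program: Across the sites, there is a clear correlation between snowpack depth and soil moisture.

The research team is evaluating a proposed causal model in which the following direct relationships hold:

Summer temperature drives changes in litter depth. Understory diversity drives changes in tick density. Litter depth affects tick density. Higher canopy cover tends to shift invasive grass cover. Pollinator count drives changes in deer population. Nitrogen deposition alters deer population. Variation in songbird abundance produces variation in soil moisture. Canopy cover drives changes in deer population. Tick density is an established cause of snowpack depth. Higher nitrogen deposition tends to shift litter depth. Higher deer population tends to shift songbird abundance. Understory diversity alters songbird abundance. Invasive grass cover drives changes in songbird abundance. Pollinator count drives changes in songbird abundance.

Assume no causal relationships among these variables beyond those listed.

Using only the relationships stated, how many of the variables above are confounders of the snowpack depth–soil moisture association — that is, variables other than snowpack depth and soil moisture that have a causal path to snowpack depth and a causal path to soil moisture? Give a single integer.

2

The common causes are: nitrogen deposition (to snowpack depth via nitrogen deposition → litter depth → tick density → snowpack depth; to soil moisture via nitrogen deposition → deer population → songbird abundance → soil moisture); understory diversity (to snowpack depth via understory diversity → tick density → snowpack depth; to soil moisture via understory diversity → songbird abundance → soil moisture).
Every other variable lacks a causal path to at least one of snowpack depth and soil moisture.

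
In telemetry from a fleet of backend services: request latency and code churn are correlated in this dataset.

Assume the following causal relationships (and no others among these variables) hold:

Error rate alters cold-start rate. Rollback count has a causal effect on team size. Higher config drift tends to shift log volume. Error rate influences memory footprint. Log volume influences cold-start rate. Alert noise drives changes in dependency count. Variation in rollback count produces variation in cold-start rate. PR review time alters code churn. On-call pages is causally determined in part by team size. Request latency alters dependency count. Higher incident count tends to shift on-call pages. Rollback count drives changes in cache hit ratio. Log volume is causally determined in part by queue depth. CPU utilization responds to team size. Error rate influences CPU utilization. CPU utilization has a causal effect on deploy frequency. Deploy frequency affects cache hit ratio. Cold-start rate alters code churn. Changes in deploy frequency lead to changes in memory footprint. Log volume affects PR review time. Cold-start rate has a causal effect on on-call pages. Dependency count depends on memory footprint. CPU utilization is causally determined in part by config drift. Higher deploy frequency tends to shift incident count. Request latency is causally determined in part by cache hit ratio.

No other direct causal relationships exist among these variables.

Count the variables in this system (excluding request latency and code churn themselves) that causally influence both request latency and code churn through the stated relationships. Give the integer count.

The common causes are: config drift (to request latency via config drift → CPU utilization → deploy frequency → cache hit ratio → request latency; to code churn via config drift → log volume → cold-start rate → code churn); error rate (to request latency via error rate → CPU utilization → deploy frequency → cache hit ratio → request latency; to code churn via error rate → cold-start rate → code churn); rollback count (to request latency via rollback count → cache hit ratio → request latency; to code churn via rollback count → cold-start rate → code churn).
Every other variable lacks a causal path to at least one of request latency and code churn.

3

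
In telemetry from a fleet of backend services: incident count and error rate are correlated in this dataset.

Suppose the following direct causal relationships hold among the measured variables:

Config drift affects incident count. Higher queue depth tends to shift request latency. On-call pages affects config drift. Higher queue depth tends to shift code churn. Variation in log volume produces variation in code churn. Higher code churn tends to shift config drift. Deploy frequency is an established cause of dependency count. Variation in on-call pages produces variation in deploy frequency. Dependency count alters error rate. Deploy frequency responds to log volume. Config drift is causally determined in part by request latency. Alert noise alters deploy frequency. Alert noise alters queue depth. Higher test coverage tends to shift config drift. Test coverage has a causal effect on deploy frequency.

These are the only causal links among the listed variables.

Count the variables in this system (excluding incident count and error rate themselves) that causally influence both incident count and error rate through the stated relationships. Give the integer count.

4

The common causes are: alert noise (to incident count via alert noise → queue depth → code churn → config drift → incident count; to error rate via alert noise → deploy frequency → dependency count → error rate); log volume (to incident count via log volume → code churn → config drift → incident count; to error rate via log volume → deploy frequency → dependency count → error rate); on-call pages (to incident count via on-call pages → config drift → incident count; to error rate via on-call pages → deploy frequency → dependency count → error rate); test coverage (to incident count via test coverage → config drift → incident count; to error rate via test coverage → deploy frequency → dependency count → error rate).
Every other variable lacks a causal path to at least one of incident count and error rate.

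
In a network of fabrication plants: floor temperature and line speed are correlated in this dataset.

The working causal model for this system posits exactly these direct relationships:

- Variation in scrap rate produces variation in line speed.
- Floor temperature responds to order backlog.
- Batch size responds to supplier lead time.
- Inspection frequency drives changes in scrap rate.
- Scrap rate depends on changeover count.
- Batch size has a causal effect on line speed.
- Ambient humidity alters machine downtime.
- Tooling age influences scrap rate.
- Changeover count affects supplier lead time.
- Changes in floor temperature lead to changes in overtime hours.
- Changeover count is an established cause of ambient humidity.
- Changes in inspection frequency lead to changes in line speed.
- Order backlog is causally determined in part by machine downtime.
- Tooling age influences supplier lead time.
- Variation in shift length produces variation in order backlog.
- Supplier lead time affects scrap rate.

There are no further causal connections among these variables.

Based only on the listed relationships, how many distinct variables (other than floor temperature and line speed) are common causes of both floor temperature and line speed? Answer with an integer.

The common causes are: changeover count (to floor temperature via changeover count → ambient humidity → machine downtime → order backlog → floor temperature; to line speed via changeover count → scrap rate → line speed).
Every other variable lacks a causal path to at least one of floor temperature and line speed.

1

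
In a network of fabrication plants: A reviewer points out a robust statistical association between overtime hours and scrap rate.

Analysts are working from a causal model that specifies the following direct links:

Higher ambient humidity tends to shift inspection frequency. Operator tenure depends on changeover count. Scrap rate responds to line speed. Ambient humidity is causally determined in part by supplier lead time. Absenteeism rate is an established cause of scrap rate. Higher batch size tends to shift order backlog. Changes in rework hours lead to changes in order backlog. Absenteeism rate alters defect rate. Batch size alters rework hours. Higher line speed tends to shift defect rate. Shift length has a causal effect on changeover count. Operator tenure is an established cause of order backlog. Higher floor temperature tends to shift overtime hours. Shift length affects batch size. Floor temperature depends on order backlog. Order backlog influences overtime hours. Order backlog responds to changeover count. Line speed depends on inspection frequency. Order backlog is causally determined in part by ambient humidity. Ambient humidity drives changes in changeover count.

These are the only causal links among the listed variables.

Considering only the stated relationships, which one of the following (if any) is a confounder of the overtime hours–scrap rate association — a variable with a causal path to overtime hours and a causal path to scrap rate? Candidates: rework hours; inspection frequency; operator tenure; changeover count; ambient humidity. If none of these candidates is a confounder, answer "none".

ambient humidity

Ambient humidity causes overtime hours (ambient humidity → order backlog → overtime hours) and also causes scrap rate (ambient humidity → inspection frequency → line speed → scrap rate); it is a common cause of both.
Each of the other candidates lacks a causal path to at least one of overtime hours and scrap rate, so they do not confound the relationship.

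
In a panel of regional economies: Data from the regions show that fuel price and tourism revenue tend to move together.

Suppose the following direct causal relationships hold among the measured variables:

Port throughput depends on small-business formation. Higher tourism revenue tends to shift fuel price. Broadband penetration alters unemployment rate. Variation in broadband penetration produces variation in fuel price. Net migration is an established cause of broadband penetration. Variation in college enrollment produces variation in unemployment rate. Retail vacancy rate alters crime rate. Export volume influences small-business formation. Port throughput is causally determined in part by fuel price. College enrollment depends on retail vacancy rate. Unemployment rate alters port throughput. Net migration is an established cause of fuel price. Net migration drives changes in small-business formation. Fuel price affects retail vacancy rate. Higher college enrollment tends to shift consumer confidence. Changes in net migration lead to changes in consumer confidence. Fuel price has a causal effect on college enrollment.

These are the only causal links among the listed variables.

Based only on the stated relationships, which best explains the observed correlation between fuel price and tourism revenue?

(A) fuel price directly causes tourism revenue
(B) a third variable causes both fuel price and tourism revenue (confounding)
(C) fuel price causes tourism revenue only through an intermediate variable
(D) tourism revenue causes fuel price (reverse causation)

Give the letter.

The stated link runs tourism revenue → fuel price; fuel price has no causal path to tourism revenue. No variable causes both, so confounding is ruled out. The correlation reflects reverse causation.

D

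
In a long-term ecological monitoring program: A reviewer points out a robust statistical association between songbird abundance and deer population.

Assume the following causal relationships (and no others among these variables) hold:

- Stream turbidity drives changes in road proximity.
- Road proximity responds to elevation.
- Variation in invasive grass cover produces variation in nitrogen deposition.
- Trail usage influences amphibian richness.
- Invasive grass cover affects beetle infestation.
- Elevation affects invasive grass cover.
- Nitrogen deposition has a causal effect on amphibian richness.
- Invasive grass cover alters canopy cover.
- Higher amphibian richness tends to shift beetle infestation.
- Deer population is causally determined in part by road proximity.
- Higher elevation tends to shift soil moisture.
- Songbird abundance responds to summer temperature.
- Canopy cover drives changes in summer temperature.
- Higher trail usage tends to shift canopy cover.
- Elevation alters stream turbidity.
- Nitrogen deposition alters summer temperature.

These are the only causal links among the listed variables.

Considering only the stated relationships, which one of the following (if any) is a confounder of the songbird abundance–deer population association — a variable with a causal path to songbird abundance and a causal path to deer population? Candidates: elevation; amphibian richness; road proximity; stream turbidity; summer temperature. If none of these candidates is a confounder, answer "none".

elevation

Elevation causes songbird abundance (elevation → invasive grass cover → canopy cover → summer temperature → songbird abundance) and also causes deer population (elevation → road proximity → deer population); it is a common cause of both.
Each of the other candidates lacks a causal path to at least one of songbird abundance and deer population, so they do not confound the relationship.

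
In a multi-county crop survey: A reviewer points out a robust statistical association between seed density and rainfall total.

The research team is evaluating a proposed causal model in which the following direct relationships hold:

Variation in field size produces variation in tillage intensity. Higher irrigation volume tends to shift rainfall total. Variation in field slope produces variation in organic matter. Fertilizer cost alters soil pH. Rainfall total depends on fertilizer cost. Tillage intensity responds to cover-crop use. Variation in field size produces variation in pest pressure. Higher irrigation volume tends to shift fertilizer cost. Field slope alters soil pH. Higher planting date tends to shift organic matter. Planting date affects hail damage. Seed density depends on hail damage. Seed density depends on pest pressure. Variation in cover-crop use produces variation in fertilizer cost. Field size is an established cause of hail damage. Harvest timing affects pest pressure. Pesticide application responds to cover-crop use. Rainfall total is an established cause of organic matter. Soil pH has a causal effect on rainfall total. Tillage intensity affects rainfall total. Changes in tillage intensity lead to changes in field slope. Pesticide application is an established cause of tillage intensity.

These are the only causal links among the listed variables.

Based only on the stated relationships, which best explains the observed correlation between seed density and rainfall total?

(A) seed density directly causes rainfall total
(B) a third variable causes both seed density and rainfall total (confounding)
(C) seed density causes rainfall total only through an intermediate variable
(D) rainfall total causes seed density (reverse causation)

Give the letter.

B

Field size causes seed density (field size → pest pressure → seed density) and rainfall total (field size → tillage intensity → rainfall total) — a common cause creating the correlation.
There is no stated path from seed density to rainfall total or from rainfall total to seed density, so neither direct nor reverse causation applies.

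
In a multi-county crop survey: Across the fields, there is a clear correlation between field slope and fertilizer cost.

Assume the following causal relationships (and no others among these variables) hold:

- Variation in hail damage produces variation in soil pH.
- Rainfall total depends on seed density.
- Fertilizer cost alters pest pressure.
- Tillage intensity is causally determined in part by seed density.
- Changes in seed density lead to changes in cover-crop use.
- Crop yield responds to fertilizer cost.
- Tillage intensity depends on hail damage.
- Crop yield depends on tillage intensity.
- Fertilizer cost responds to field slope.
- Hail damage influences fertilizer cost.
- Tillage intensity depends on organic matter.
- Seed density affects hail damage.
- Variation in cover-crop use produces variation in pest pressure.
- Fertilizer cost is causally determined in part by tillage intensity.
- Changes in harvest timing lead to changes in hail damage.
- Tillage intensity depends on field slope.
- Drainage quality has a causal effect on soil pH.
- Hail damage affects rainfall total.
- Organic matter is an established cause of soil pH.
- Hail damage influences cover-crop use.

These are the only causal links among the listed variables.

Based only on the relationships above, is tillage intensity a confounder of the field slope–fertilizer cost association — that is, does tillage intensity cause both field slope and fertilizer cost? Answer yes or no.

Tillage intensity has no stated causal path to field slope. A confounder must cause both variables, so tillage intensity does not qualify.

no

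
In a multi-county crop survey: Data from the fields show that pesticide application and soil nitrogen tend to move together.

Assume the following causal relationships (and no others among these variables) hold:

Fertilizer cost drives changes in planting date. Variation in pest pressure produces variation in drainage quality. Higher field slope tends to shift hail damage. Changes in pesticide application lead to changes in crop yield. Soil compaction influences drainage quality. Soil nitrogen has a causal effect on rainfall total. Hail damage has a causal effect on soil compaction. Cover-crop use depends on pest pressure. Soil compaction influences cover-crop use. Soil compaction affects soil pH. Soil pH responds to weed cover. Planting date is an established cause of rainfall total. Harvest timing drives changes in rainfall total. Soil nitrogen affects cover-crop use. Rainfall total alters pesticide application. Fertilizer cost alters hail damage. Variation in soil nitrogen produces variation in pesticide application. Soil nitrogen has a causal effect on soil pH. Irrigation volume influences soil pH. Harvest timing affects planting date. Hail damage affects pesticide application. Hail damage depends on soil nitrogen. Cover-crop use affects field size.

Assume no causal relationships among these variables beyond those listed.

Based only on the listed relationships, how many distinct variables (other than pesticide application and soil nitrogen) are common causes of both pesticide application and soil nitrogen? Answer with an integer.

0

No listed variable has a causal path to both pesticide application and soil nitrogen, so there are no common causes.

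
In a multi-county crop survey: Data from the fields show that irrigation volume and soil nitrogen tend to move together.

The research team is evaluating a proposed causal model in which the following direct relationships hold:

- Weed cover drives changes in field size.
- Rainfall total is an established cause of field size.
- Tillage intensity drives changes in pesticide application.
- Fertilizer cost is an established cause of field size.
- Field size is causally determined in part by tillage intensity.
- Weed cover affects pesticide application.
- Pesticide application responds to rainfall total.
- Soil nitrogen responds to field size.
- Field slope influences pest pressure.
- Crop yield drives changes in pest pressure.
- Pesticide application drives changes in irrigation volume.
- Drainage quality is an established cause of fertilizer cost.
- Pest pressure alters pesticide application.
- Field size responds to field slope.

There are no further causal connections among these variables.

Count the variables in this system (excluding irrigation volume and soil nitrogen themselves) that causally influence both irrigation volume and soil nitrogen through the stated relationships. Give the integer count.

4

The common causes are: field slope (to irrigation volume via field slope → pest pressure → pesticide application → irrigation volume; to soil nitrogen via field slope → field size → soil nitrogen); rainfall total (to irrigation volume via rainfall total → pesticide application → irrigation volume; to soil nitrogen via rainfall total → field size → soil nitrogen); tillage intensity (to irrigation volume via tillage intensity → pesticide application → irrigation volume; to soil nitrogen via tillage intensity → field size → soil nitrogen); weed cover (to irrigation volume via weed cover → pesticide application → irrigation volume; to soil nitrogen via weed cover → field size → soil nitrogen).
Every other variable lacks a causal path to at least one of irrigation volume and soil nitrogen.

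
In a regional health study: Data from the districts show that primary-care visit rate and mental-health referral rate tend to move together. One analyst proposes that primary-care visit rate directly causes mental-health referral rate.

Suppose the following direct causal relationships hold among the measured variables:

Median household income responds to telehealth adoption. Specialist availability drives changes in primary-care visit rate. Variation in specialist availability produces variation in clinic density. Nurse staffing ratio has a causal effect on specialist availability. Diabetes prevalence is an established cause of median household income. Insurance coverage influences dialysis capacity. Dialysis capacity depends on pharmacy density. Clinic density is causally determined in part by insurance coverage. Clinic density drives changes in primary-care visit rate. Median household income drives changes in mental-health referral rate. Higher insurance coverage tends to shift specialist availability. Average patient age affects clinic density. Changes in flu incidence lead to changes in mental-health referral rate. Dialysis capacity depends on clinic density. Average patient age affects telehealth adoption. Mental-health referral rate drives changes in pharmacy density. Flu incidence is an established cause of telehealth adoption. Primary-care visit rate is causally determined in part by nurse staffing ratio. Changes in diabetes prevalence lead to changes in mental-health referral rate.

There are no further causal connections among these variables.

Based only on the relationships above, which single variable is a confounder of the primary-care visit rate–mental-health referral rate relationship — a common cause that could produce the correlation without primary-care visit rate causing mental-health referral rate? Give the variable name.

average patient age

Average patient age has a causal path to primary-care visit rate (average patient age → clinic density → primary-care visit rate) and a separate causal path to mental-health referral rate (average patient age → telehealth adoption → median household income → mental-health referral rate), so it is a common cause of both.
No stated relationship gives primary-care visit rate a causal route to mental-health referral rate, so the correlation is explained by the shared upstream cause rather than a direct effect.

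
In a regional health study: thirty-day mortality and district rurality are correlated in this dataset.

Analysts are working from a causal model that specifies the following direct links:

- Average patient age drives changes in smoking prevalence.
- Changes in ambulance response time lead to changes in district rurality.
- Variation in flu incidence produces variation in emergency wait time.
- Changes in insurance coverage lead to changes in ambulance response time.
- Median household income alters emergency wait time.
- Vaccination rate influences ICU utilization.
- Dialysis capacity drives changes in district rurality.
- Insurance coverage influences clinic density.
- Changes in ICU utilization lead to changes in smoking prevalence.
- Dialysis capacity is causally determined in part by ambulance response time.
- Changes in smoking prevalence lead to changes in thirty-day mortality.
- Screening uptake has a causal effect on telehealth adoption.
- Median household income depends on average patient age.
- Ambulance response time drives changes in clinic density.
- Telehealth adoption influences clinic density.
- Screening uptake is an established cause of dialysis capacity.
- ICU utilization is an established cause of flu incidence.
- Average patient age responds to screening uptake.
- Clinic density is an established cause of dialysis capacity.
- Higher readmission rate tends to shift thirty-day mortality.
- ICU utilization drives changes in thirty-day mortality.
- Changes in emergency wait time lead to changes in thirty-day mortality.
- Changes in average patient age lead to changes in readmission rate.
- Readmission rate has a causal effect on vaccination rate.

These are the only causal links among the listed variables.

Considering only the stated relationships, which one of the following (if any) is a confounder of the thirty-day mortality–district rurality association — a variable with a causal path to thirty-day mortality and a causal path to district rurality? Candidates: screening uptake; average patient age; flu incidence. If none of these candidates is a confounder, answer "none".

Screening uptake causes thirty-day mortality (screening uptake → average patient age → readmission rate → thirty-day mortality) and also causes district rurality (screening uptake → dialysis capacity → district rurality); it is a common cause of both.
Each of the other candidates lacks a causal path to at least one of thirty-day mortality and district rurality, so they do not confound the relationship.

screening uptake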